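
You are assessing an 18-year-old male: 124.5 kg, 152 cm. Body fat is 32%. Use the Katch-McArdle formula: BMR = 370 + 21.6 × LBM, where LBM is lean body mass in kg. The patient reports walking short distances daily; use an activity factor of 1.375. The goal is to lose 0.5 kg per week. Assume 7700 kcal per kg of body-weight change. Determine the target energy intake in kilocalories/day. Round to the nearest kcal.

2473 kilocalories/day

LBM = 124.5 × (1 − 0.32) = 84.66 kg. Katch-McArdle: BMR = 370 + 21.6 × 84.66 = 2198.656 kcal/day.
TEE = 2198.656 × 1.375 = 3023.152 kcal/day.
Required daily deficit = 0.5 × 7700 ÷ 7 = 550 kcal/day.
Target intake = 3023.152 − 550 = 2473.152 kcal/day.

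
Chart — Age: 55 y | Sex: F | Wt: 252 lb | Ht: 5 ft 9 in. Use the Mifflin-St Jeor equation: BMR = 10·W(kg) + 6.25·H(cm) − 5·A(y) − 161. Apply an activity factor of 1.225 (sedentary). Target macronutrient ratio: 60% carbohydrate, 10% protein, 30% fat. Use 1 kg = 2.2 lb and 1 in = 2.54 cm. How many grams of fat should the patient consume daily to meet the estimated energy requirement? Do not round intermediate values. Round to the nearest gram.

Convert to metric: weight = 252 ÷ 2.2 = 114.5455 kg; height = (5×12 + 9) × 2.54 = 69 × 2.54 = 175.26 cm.
Mifflin-St Jeor (female): BMR = 10(114.5455) + 6.25(175.26) − 5(55) − 161 = 1145.4545 + 1095.375 − 275 − 161 = 1804.8295 kcal/day.
TEE = 1804.8295 × 1.225 = 2210.9162 kcal/day.
Fat energy = 30% × 2210.9162 = 663.2749 kcal.
Fat = 663.2749 ÷ 9 kcal/g = 73.6972 g.

74 g/day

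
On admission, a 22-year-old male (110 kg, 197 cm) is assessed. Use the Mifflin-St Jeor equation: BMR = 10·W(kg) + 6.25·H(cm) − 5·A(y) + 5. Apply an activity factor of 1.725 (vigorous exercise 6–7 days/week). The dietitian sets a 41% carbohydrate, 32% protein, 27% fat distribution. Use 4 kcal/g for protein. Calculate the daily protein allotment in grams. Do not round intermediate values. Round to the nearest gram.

Mifflin-St Jeor (male): BMR = 10(110) + 6.25(197) − 5(22) + 5 = 1100 + 1231.25 − 110 + 5 = 2226.25 kcal/day.
TEE = 2226.25 × 1.725 = 3840.2813 kcal/day.
Protein energy = 32% × 3840.2813 = 1228.89 kcal.
Protein = 1228.89 ÷ 4 kcal/g = 307.2225 g.

307 g/day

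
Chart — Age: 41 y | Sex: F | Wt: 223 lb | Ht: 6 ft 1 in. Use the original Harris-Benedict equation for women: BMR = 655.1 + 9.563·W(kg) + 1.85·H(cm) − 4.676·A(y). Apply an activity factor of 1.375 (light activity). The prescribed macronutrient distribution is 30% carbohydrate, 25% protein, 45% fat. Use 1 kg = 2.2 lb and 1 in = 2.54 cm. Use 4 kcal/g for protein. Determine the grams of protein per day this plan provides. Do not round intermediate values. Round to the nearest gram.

Convert to metric: weight = 223 ÷ 2.2 = 101.3636 kg; height = (6×12 + 1) × 2.54 = 73 × 2.54 = 185.42 cm.
Harris-Benedict: BMR = 655.1 + 9.563(101.3636) + 1.85(185.42) − 4.676(41) = 1775.7515 kcal/day.
TEE = 1775.7515 × 1.375 = 2441.6583 kcal/day.
Protein energy = 25% × 2441.6583 = 610.4146 kcal.
Protein = 610.4146 ÷ 4 kcal/g = 152.6036 g.

153 g/day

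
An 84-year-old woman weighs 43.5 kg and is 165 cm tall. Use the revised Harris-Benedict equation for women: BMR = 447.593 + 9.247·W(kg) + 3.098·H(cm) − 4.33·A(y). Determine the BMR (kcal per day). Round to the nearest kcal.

997 kcal per day

Harris-Benedict: BMR = 447.593 + 9.247(43.5) + 3.098(165) − 4.33(84) = 997.2875 kcal/day.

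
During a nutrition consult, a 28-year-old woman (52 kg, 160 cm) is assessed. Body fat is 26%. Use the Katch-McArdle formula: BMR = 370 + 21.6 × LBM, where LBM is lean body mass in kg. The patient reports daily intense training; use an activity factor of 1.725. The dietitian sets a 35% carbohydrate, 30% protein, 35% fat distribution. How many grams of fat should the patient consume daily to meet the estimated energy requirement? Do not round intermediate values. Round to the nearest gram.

LBM = 52 × (1 − 0.26) = 38.48 kg. Katch-McArdle: BMR = 370 + 21.6 × 38.48 = 1201.168 kcal/day.
TEE = 1201.168 × 1.725 = 2072.0148 kcal/day.
Fat energy = 35% × 2072.0148 = 725.2052 kcal.
Fat = 725.2052 ÷ 9 kcal/g = 80.5784 g.

81 g/day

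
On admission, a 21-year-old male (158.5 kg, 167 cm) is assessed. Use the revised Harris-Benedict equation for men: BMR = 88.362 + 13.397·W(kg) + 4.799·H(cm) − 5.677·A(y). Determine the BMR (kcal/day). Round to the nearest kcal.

Harris-Benedict: BMR = 88.362 + 13.397(158.5) + 4.799(167) − 5.677(21) = 2894.0025 kcal/day.

2894 kcal/day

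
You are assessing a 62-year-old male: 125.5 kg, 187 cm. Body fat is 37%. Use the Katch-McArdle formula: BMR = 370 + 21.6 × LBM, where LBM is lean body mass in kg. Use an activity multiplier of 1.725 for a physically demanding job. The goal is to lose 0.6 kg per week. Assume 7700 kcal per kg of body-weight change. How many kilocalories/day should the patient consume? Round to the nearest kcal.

2924 kilocalories/day

LBM = 125.5 × (1 − 0.37) = 79.065 kg. Katch-McArdle: BMR = 370 + 21.6 × 79.065 = 2077.804 kcal/day.
TEE = 2077.804 × 1.725 = 3584.2119 kcal/day.
Required daily deficit = 0.6 × 7700 ÷ 7 = 660 kcal/day.
Target intake = 3584.2119 − 660 = 2924.2119 kcal/day.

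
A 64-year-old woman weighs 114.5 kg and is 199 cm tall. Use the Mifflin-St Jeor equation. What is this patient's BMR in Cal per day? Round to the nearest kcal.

Mifflin-St Jeor (female): BMR = 10(114.5) + 6.25(199) − 5(64) − 161 = 1145 + 1243.75 − 320 − 161 = 1907.75 kcal/day.

1908 Cal per day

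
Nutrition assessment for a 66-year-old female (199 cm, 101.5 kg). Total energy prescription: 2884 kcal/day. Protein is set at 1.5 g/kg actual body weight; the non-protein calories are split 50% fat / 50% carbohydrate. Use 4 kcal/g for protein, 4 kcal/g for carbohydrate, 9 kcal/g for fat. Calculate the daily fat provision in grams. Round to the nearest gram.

Protein = 1.5 × 101.5 = 152.25 g → 152.25 × 4 = 609 kcal.
Non-protein calories = 2884 − 609 = 2275 kcal.
Fat: 50% × 2275 = 1137.5 kcal; carbohydrate: 1137.5 kcal.
Fat: 1137.5 kcal ÷ 9 kcal/g = 126.3889 g.

126 g/day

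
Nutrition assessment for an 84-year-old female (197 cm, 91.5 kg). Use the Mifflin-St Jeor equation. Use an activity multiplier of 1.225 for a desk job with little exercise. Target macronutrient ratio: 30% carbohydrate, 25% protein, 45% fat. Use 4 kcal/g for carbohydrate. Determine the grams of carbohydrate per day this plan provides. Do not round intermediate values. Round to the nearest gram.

Mifflin-St Jeor (female): BMR = 10(91.5) + 6.25(197) − 5(84) − 161 = 915 + 1231.25 − 420 − 161 = 1565.25 kcal/day.
TEE = 1565.25 × 1.225 = 1917.4313 kcal/day.
Carbohydrate energy = 30% × 1917.4313 = 575.2294 kcal.
Carbohydrate = 575.2294 ÷ 4 kcal/g = 143.8073 g.

144 g/day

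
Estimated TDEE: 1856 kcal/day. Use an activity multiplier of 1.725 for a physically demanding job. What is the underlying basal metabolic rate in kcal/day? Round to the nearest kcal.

1076 kcal/day

BMR = TEE ÷ activity factor = 1856 ÷ 1.725 = 1075.942 kcal/day.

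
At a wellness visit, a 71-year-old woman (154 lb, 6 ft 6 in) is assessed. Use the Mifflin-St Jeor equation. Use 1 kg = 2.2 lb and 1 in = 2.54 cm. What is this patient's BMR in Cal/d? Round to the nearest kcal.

1422 Cal/d

Convert to metric: weight = 154 ÷ 2.2 = 70 kg; height = (6×12 + 6) × 2.54 = 78 × 2.54 = 198.12 cm.
Mifflin-St Jeor (female): BMR = 10(70) + 6.25(198.12) − 5(71) − 161 = 700 + 1238.25 − 355 − 161 = 1422.25 kcal/day.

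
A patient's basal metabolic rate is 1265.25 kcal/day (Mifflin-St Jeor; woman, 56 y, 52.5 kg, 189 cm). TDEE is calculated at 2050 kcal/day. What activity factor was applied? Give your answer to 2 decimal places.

Activity factor = TEE ÷ BMR = 2050 ÷ 1265.25 = 1.62.

1.62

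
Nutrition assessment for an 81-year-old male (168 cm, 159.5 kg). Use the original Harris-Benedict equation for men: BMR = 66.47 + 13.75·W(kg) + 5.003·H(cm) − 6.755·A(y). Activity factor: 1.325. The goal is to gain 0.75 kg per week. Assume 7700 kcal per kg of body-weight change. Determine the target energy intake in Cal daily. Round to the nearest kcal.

4208 Cal daily

Harris-Benedict: BMR = 66.47 + 13.75(159.5) + 5.003(168) − 6.755(81) = 2552.944 kcal/day.
TEE = 2552.944 × 1.325 = 3382.6508 kcal/day.
Required daily surplus = 0.75 × 7700 ÷ 7 = 825 kcal/day.
Target intake = 3382.6508 + 825 = 4207.6508 kcal/day.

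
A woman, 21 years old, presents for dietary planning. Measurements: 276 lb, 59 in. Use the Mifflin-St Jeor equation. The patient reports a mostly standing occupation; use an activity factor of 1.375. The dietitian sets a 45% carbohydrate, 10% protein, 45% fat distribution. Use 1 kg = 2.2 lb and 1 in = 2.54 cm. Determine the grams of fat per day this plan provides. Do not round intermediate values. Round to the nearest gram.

132 g/day

Convert to metric: weight = 276 ÷ 2.2 = 125.4545 kg; height = 59 × 2.54 = 149.86 cm.
Mifflin-St Jeor (female): BMR = 10(125.4545) + 6.25(149.86) − 5(21) − 161 = 1254.5455 + 936.625 − 105 − 161 = 1925.1705 kcal/day.
TEE = 1925.1705 × 1.375 = 2647.1094 kcal/day.
Fat energy = 45% × 2647.1094 = 1191.1992 kcal.
Fat = 1191.1992 ÷ 9 kcal/g = 132.3555 g.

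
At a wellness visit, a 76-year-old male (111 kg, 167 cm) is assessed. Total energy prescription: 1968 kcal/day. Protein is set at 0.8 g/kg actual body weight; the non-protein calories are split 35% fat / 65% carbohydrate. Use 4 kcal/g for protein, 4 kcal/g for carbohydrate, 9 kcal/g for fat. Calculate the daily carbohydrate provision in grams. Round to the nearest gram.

262 g/day

Protein = 0.8 × 111 = 88.8 g → 88.8 × 4 = 355.2 kcal.
Non-protein calories = 1968 − 355.2 = 1612.8 kcal.
Fat: 35% × 1612.8 = 564.48 kcal; carbohydrate: 1048.32 kcal.
Carbohydrate: 1048.32 kcal ÷ 4 kcal/g = 262.08 g.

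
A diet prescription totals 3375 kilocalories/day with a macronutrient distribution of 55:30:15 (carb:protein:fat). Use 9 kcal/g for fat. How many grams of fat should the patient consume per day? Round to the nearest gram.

56 g/day

Fat energy = 15% × 3375 = 506.25 kcal.
At 9 kcal/g: 506.25 ÷ 9 = 56.25 g.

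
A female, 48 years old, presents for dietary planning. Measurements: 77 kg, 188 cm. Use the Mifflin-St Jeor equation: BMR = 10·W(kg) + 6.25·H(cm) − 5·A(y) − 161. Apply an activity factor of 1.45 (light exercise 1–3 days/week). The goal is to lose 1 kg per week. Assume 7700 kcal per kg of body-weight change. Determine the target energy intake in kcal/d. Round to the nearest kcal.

1139 kcal/d

Mifflin-St Jeor (female): BMR = 10(77) + 6.25(188) − 5(48) − 161 = 770 + 1175 − 240 − 161 = 1544 kcal/day.
TEE = 1544 × 1.45 = 2238.8 kcal/day.
Required daily deficit = 1 × 7700 ÷ 7 = 1100 kcal/day.
Target intake = 2238.8 − 1100 = 1138.8 kcal/day.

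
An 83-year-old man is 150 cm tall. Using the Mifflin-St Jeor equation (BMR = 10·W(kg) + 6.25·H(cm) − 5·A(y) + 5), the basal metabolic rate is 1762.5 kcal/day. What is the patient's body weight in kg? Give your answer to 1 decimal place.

1762.5 = 10·W + 6.25(150) − 5(83) + 5
10·W = 1762.5 − 527.5 = 1235, so W = 123.5 kg.

123.5 kg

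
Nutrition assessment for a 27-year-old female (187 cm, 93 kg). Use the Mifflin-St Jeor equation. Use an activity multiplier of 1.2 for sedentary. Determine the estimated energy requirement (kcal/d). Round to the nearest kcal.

2163 kcal/d

Mifflin-St Jeor (female): BMR = 10(93) + 6.25(187) − 5(27) − 161 = 930 + 1168.75 − 135 − 161 = 1802.75 kcal/day.
TEE = BMR × activity factor = 1802.75 × 1.2 = 2163.3 kcal/day.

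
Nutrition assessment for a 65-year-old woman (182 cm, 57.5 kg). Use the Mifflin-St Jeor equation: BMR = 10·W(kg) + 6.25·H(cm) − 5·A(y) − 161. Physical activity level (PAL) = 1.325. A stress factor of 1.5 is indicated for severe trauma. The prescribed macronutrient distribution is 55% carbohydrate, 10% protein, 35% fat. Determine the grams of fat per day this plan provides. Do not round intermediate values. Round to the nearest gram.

95 g/day

Mifflin-St Jeor (female): BMR = 10(57.5) + 6.25(182) − 5(65) − 161 = 575 + 1137.5 − 325 − 161 = 1226.5 kcal/day.
TEE = 1226.5 × 1.325 = 1625.1125 kcal/day.
With stress factor 1.5: 1625.1125 × 1.5 = 2437.6688 kcal/day.
Fat energy = 35% × 2437.6688 = 853.1841 kcal.
Fat = 853.1841 ÷ 9 kcal/g = 94.7982 g.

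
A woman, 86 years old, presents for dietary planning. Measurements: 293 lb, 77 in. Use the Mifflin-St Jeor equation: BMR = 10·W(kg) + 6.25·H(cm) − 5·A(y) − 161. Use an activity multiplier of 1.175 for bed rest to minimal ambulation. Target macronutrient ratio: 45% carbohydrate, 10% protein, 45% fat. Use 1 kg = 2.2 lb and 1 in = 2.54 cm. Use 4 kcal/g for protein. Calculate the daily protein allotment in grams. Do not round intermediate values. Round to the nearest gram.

58 g/day

Convert to metric: weight = 293 ÷ 2.2 = 133.1818 kg; height = 77 × 2.54 = 195.58 cm.
Mifflin-St Jeor (female): BMR = 10(133.1818) + 6.25(195.58) − 5(86) − 161 = 1331.8182 + 1222.375 − 430 − 161 = 1963.1932 kcal/day.
TEE = 1963.1932 × 1.175 = 2306.752 kcal/day.
Protein energy = 10% × 2306.752 = 230.6752 kcal.
Protein = 230.6752 ÷ 4 kcal/g = 57.6688 g.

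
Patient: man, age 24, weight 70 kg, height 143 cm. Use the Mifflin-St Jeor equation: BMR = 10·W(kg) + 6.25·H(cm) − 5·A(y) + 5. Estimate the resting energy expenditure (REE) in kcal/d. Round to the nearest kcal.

1479 kcal/d

Mifflin-St Jeor (male): BMR = 10(70) + 6.25(143) − 5(24) + 5 = 700 + 893.75 − 120 + 5 = 1478.75 kcal/day.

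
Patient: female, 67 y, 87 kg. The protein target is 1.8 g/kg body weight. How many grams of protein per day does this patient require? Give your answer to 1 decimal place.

Protein = 1.8 g/kg × 87 kg = 156.6 g/day.

156.6 g/day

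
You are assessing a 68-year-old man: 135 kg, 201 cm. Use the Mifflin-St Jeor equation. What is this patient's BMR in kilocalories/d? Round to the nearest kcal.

2271 kilocalories/d

Mifflin-St Jeor (male): BMR = 10(135) + 6.25(201) − 5(68) + 5 = 1350 + 1256.25 − 340 + 5 = 2271.25 kcal/day.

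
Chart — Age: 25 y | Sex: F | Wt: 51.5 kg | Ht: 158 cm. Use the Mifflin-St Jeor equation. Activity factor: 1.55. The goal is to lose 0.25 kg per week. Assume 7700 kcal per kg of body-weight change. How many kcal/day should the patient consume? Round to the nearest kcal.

1611 kcal/day

Mifflin-St Jeor (female): BMR = 10(51.5) + 6.25(158) − 5(25) − 161 = 515 + 987.5 − 125 − 161 = 1216.5 kcal/day.
TEE = 1216.5 × 1.55 = 1885.575 kcal/day.
Required daily deficit = 0.25 × 7700 ÷ 7 = 275 kcal/day.
Target intake = 1885.575 − 275 = 1610.575 kcal/day.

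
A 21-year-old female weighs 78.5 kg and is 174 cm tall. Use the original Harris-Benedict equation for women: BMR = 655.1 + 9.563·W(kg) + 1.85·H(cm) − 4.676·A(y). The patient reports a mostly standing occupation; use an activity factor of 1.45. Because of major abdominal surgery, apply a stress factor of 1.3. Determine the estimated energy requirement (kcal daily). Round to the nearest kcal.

Harris-Benedict: BMR = 655.1 + 9.563(78.5) + 1.85(174) − 4.676(21) = 1629.4995 kcal/day.
TEE = BMR × activity factor = 1629.4995 × 1.45 = 2362.7743 kcal/day.
Apply stress factor: 2362.7743 × 1.3 = 3071.6066 kcal/day.

3072 kcal daily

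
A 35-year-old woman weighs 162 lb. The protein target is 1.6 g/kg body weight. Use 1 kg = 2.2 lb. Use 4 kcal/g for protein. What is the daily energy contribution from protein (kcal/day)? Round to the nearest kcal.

471 kcal/day

Weight in kg = 162 ÷ 2.2 = 73.6364 kg.
Protein = 1.6 g/kg × 73.6364 kg = 117.8182 g/day.
Protein energy = 117.8182 g × 4 kcal/g = 471.2727 kcal/day.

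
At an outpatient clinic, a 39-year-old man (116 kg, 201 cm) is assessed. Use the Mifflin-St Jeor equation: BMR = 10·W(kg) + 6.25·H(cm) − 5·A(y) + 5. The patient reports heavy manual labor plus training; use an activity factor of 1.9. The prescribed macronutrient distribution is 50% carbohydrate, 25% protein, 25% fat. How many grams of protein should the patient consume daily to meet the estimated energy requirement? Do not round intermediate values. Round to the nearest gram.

264 g/day

Mifflin-St Jeor (male): BMR = 10(116) + 6.25(201) − 5(39) + 5 = 1160 + 1256.25 − 195 + 5 = 2226.25 kcal/day.
TEE = 2226.25 × 1.9 = 4229.875 kcal/day.
Protein energy = 25% × 4229.875 = 1057.4688 kcal.
Protein = 1057.4688 ÷ 4 kcal/g = 264.3672 g.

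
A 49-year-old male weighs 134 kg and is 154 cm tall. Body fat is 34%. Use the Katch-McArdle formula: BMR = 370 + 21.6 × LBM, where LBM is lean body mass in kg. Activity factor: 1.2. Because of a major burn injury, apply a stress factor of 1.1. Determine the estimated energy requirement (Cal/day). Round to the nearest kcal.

3010 Cal/day

LBM = 134 × (1 − 0.34) = 88.44 kg. Katch-McArdle: BMR = 370 + 21.6 × 88.44 = 2280.304 kcal/day.
TEE = BMR × activity factor = 2280.304 × 1.2 = 2736.3648 kcal/day.
Apply stress factor: 2736.3648 × 1.1 = 3010.0013 kcal/day.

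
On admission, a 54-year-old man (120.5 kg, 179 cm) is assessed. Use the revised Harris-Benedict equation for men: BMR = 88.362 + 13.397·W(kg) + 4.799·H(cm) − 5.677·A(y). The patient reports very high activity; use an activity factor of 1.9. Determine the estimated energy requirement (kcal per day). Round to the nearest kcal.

4285 kcal per day

Harris-Benedict: BMR = 88.362 + 13.397(120.5) + 4.799(179) − 5.677(54) = 2255.1635 kcal/day.
TEE = BMR × activity factor = 2255.1635 × 1.9 = 4284.8107 kcal/day.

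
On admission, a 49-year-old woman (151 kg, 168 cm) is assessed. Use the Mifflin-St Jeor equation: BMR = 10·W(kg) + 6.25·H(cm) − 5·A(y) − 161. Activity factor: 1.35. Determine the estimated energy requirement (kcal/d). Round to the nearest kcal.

2908 kcal/d

Mifflin-St Jeor (female): BMR = 10(151) + 6.25(168) − 5(49) − 161 = 1510 + 1050 − 245 − 161 = 2154 kcal/day.
TEE = BMR × activity factor = 2154 × 1.35 = 2907.9 kcal/day.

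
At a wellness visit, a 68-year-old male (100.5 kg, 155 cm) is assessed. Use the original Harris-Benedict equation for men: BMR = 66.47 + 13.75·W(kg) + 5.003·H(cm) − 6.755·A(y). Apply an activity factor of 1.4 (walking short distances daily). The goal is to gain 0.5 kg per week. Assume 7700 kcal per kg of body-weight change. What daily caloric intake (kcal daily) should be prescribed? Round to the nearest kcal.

3020 kcal daily

Harris-Benedict: BMR = 66.47 + 13.75(100.5) + 5.003(155) − 6.755(68) = 1764.47 kcal/day.
TEE = 1764.47 × 1.4 = 2470.258 kcal/day.
Required daily surplus = 0.5 × 7700 ÷ 7 = 550 kcal/day.
Target intake = 2470.258 + 550 = 3020.258 kcal/day.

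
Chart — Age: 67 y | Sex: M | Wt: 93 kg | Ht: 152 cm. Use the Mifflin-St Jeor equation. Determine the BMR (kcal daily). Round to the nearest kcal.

Mifflin-St Jeor (male): BMR = 10(93) + 6.25(152) − 5(67) + 5 = 930 + 950 − 335 + 5 = 1550 kcal/day.

1550 kcal daily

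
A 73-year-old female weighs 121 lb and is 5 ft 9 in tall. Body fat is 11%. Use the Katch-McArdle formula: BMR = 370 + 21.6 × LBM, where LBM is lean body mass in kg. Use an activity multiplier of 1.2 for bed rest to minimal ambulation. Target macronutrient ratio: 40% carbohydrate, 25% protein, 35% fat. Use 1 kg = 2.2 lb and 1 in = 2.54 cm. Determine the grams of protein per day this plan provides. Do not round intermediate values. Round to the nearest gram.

Convert to metric: weight = 121 ÷ 2.2 = 55 kg; height = (5×12 + 9) × 2.54 = 69 × 2.54 = 175.26 cm.
LBM = 55 × (1 − 0.11) = 48.95 kg. Katch-McArdle: BMR = 370 + 21.6 × 48.95 = 1427.32 kcal/day.
TEE = 1427.32 × 1.2 = 1712.784 kcal/day.
Protein energy = 25% × 1712.784 = 428.196 kcal.
Protein = 428.196 ÷ 4 kcal/g = 107.049 g.

107 g/day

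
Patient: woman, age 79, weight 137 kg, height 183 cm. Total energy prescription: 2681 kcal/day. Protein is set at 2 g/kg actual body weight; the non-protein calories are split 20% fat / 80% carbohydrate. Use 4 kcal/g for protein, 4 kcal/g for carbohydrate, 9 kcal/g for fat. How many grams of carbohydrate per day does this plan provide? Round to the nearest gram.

317 g/day

Protein = 2 × 137 = 274 g → 274 × 4 = 1096 kcal.
Non-protein calories = 2681 − 1096 = 1585 kcal.
Fat: 20% × 1585 = 317 kcal; carbohydrate: 1268 kcal.
Carbohydrate: 1268 kcal ÷ 4 kcal/g = 317 g.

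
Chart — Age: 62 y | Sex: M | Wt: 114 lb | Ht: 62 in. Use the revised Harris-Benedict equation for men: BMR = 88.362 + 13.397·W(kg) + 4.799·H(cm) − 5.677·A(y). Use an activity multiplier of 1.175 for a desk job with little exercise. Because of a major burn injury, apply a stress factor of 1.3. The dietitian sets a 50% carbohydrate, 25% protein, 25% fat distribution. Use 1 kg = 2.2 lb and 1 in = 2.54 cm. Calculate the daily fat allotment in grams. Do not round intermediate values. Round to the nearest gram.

Convert to metric: weight = 114 ÷ 2.2 = 51.8182 kg; height = 62 × 2.54 = 157.48 cm.
Harris-Benedict: BMR = 88.362 + 13.397(51.8182) + 4.799(157.48) − 5.677(62) = 1186.3427 kcal/day.
TEE = 1186.3427 × 1.175 = 1393.9527 kcal/day.
With stress factor 1.3: 1393.9527 × 1.3 = 1812.1385 kcal/day.
Fat energy = 25% × 1812.1385 = 453.0346 kcal.
Fat = 453.0346 ÷ 9 kcal/g = 50.3372 g.

50 g/day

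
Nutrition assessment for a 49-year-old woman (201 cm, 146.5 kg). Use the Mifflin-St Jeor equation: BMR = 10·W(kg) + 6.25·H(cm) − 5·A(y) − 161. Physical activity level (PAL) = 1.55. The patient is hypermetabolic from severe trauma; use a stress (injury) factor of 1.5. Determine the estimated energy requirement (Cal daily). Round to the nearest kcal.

5383 Cal daily

Mifflin-St Jeor (female): BMR = 10(146.5) + 6.25(201) − 5(49) − 161 = 1465 + 1256.25 − 245 − 161 = 2315.25 kcal/day.
TEE = BMR × activity factor = 2315.25 × 1.55 = 3588.6375 kcal/day.
Apply stress factor: 3588.6375 × 1.5 = 5382.9563 kcal/day.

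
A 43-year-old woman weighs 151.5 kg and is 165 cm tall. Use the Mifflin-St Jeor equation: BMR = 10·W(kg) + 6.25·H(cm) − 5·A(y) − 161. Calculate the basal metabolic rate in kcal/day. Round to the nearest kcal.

Mifflin-St Jeor (female): BMR = 10(151.5) + 6.25(165) − 5(43) − 161 = 1515 + 1031.25 − 215 − 161 = 2170.25 kcal/day.

2170 kcal/day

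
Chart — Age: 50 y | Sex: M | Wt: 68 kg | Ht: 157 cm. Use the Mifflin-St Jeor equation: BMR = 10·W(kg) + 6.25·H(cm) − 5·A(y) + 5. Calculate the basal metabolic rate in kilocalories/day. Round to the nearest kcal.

1416 kilocalories/day

Mifflin-St Jeor (male): BMR = 10(68) + 6.25(157) − 5(50) + 5 = 680 + 981.25 − 250 + 5 = 1416.25 kcal/day.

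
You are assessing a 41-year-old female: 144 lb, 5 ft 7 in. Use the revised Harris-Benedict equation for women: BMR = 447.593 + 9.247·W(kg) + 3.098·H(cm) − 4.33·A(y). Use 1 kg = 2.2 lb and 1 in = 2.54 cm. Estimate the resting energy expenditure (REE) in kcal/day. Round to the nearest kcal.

1403 kcal/day

Convert to metric: weight = 144 ÷ 2.2 = 65.4545 kg; height = (5×12 + 7) × 2.54 = 67 × 2.54 = 170.18 cm.
Harris-Benedict: BMR = 447.593 + 9.247(65.4545) + 3.098(170.18) − 4.33(41) = 1402.5388 kcal/day.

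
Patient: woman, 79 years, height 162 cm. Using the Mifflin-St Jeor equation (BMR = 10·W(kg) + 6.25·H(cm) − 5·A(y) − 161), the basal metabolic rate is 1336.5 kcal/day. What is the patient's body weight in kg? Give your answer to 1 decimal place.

1336.5 = 10·W + 6.25(162) − 5(79) − 161
10·W = 1336.5 − 456.5 = 880, so W = 88 kg.

88.0 kg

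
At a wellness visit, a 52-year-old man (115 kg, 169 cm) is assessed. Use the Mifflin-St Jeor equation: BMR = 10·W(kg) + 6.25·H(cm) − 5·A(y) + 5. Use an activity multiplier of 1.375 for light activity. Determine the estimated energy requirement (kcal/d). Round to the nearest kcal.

Mifflin-St Jeor (male): BMR = 10(115) + 6.25(169) − 5(52) + 5 = 1150 + 1056.25 − 260 + 5 = 1951.25 kcal/day.
TEE = BMR × activity factor = 1951.25 × 1.375 = 2682.9688 kcal/day.

2683 kcal/d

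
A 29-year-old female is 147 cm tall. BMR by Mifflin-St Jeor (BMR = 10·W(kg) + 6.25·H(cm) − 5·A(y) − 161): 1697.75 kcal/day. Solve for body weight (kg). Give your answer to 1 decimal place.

1697.75 = 10·W + 6.25(147) − 5(29) − 161
10·W = 1697.75 − 612.75 = 1085, so W = 108.5 kg.

108.5 kg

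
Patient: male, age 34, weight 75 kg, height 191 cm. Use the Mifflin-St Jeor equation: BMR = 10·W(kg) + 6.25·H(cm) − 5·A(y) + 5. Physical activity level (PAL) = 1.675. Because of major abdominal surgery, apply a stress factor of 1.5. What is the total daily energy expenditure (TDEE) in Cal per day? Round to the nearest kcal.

4469 Cal per day

Mifflin-St Jeor (male): BMR = 10(75) + 6.25(191) − 5(34) + 5 = 750 + 1193.75 − 170 + 5 = 1778.75 kcal/day.
TEE = BMR × activity factor = 1778.75 × 1.675 = 2979.4063 kcal/day.
Apply stress factor: 2979.4063 × 1.5 = 4469.1094 kcal/day.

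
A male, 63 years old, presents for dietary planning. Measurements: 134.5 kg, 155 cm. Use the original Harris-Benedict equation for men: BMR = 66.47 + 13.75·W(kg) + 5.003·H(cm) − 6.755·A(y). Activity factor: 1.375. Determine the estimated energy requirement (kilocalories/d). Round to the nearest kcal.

3115 kilocalories/d

Harris-Benedict: BMR = 66.47 + 13.75(134.5) + 5.003(155) − 6.755(63) = 2265.745 kcal/day.
TEE = BMR × activity factor = 2265.745 × 1.375 = 3115.3994 kcal/day.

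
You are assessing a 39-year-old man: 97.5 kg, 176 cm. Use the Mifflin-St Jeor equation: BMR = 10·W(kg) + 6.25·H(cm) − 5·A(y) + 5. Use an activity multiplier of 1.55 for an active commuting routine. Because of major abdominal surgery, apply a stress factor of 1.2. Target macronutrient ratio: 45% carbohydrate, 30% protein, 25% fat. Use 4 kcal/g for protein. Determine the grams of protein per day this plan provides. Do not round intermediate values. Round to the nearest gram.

263 g/day

Mifflin-St Jeor (male): BMR = 10(97.5) + 6.25(176) − 5(39) + 5 = 975 + 1100 − 195 + 5 = 1885 kcal/day.
TEE = 1885 × 1.55 = 2921.75 kcal/day.
With stress factor 1.2: 2921.75 × 1.2 = 3506.1 kcal/day.
Protein energy = 30% × 3506.1 = 1051.83 kcal.
Protein = 1051.83 ÷ 4 kcal/g = 262.9575 g.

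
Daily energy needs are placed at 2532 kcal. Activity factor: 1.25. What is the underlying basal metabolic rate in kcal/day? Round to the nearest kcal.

2026 kcal/day

BMR = TEE ÷ activity factor = 2532 ÷ 1.25 = 2025.6 kcal/day.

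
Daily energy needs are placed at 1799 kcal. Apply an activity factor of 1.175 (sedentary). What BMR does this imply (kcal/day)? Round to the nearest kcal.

BMR = TEE ÷ activity factor = 1799 ÷ 1.175 = 1531.0638 kcal/day.

1531 kcal/day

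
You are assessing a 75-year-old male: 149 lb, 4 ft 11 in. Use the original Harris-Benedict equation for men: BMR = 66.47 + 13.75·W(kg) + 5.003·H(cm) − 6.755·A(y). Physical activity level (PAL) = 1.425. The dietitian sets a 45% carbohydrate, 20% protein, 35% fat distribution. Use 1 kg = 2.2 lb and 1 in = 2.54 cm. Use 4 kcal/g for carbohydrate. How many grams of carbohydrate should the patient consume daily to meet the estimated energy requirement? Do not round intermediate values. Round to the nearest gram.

Convert to metric: weight = 149 ÷ 2.2 = 67.7273 kg; height = (4×12 + 11) × 2.54 = 59 × 2.54 = 149.86 cm.
Harris-Benedict: BMR = 66.47 + 13.75(67.7273) + 5.003(149.86) − 6.755(75) = 1240.8446 kcal/day.
TEE = 1240.8446 × 1.425 = 1768.2035 kcal/day.
Carbohydrate energy = 45% × 1768.2035 = 795.6916 kcal.
Carbohydrate = 795.6916 ÷ 4 kcal/g = 198.9229 g.

199 g/day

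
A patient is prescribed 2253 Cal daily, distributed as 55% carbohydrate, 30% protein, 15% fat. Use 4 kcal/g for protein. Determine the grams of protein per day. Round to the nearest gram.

Protein energy = 30% × 2253 = 675.9 kcal.
At 4 kcal/g: 675.9 ÷ 4 = 168.975 g.

169 g/day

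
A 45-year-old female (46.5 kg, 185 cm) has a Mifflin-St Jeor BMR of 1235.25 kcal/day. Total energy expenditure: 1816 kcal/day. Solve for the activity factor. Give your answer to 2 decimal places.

Activity factor = TEE ÷ BMR = 1816 ÷ 1235.25 = 1.47.

1.47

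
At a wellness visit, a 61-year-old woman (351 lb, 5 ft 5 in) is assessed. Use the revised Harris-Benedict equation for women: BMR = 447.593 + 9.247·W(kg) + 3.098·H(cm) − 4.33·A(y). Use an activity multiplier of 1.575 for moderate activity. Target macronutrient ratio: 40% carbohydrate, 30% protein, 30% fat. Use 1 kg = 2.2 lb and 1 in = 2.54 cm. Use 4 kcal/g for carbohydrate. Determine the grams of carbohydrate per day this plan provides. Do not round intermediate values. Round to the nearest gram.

342 g/day

Convert to metric: weight = 351 ÷ 2.2 = 159.5455 kg; height = (5×12 + 5) × 2.54 = 65 × 2.54 = 165.1 cm.
Harris-Benedict: BMR = 447.593 + 9.247(159.5455) + 3.098(165.1) − 4.33(61) = 2170.2596 kcal/day.
TEE = 2170.2596 × 1.575 = 3418.1589 kcal/day.
Carbohydrate energy = 40% × 3418.1589 = 1367.2636 kcal.
Carbohydrate = 1367.2636 ÷ 4 kcal/g = 341.8159 g.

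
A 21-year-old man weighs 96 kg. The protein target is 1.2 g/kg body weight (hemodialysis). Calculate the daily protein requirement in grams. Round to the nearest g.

Protein = 1.2 g/kg × 96 kg = 115.2 g/day.

115 g/day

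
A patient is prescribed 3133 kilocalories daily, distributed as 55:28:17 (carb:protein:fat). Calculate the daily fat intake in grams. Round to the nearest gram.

59 g/day

Fat energy = 17% × 3133 = 532.61 kcal.
At 9 kcal/g: 532.61 ÷ 9 = 59.1789 g.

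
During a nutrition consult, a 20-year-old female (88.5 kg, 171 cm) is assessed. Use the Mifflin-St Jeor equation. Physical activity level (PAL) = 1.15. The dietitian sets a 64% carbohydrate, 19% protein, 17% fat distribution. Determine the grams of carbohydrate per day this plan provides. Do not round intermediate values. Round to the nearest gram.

Mifflin-St Jeor (female): BMR = 10(88.5) + 6.25(171) − 5(20) − 161 = 885 + 1068.75 − 100 − 161 = 1692.75 kcal/day.
TEE = 1692.75 × 1.15 = 1946.6625 kcal/day.
Carbohydrate energy = 64% × 1946.6625 = 1245.864 kcal.
Carbohydrate = 1245.864 ÷ 4 kcal/g = 311.466 g.

311 g/day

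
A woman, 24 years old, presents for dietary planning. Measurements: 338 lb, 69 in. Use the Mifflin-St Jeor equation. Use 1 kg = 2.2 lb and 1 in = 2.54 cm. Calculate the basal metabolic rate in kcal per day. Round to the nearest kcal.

Convert to metric: weight = 338 ÷ 2.2 = 153.6364 kg; height = 69 × 2.54 = 175.26 cm.
Mifflin-St Jeor (female): BMR = 10(153.6364) + 6.25(175.26) − 5(24) − 161 = 1536.3636 + 1095.375 − 120 − 161 = 2350.7386 kcal/day.

2351 kcal per day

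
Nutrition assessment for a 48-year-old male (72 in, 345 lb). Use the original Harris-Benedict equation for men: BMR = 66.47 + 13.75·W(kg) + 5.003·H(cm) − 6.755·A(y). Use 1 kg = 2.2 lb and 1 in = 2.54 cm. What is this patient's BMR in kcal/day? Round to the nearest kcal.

Convert to metric: weight = 345 ÷ 2.2 = 156.8182 kg; height = 72 × 2.54 = 182.88 cm.
Harris-Benedict: BMR = 66.47 + 13.75(156.8182) + 5.003(182.88) − 6.755(48) = 2813.4286 kcal/day.

2813 kcal/day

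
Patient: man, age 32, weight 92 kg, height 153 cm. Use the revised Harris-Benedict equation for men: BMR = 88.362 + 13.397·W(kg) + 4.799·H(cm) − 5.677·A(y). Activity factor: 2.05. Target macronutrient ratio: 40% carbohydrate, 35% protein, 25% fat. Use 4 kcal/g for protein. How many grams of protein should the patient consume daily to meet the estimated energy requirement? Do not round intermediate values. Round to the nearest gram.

336 g/day

Harris-Benedict: BMR = 88.362 + 13.397(92) + 4.799(153) − 5.677(32) = 1873.469 kcal/day.
TEE = 1873.469 × 2.05 = 3840.6115 kcal/day.
Protein energy = 35% × 3840.6115 = 1344.214 kcal.
Protein = 1344.214 ÷ 4 kcal/g = 336.0535 g.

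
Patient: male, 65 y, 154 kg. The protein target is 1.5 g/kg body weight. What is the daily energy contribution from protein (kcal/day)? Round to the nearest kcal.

924 kcal/day

Protein = 1.5 g/kg × 154 kg = 231 g/day.
Protein energy = 231 g × 4 kcal/g = 924 kcal/day.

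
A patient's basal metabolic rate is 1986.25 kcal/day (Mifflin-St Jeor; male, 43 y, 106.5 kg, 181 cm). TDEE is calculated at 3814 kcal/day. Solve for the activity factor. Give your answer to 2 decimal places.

Activity factor = TEE ÷ BMR = 3814 ÷ 1986.25 = 1.92.

1.92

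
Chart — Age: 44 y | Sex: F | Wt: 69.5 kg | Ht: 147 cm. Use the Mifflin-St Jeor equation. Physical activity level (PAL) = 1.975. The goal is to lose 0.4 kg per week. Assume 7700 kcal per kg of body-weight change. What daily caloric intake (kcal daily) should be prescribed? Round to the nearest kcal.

1995 kcal daily

Mifflin-St Jeor (female): BMR = 10(69.5) + 6.25(147) − 5(44) − 161 = 695 + 918.75 − 220 − 161 = 1232.75 kcal/day.
TEE = 1232.75 × 1.975 = 2434.6813 kcal/day.
Required daily deficit = 0.4 × 7700 ÷ 7 = 440 kcal/day.
Target intake = 2434.6813 − 440 = 1994.6813 kcal/day.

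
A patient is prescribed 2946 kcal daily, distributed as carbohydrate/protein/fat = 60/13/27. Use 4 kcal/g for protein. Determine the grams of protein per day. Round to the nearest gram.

96 g/day

Protein energy = 13% × 2946 = 382.98 kcal.
At 4 kcal/g: 382.98 ÷ 4 = 95.745 g.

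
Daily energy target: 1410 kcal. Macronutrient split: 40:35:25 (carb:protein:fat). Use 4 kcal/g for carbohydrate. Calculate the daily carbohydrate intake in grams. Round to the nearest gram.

141 g/day

Carbohydrate energy = 40% × 1410 = 564 kcal.
At 4 kcal/g: 564 ÷ 4 = 141 g.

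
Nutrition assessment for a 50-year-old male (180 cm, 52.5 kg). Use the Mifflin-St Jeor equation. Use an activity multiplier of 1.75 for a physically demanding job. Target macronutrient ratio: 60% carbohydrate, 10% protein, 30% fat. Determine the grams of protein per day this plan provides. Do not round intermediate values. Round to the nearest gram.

Mifflin-St Jeor (male): BMR = 10(52.5) + 6.25(180) − 5(50) + 5 = 525 + 1125 − 250 + 5 = 1405 kcal/day.
TEE = 1405 × 1.75 = 2458.75 kcal/day.
Protein energy = 10% × 2458.75 = 245.875 kcal.
Protein = 245.875 ÷ 4 kcal/g = 61.4688 g.

61 g/day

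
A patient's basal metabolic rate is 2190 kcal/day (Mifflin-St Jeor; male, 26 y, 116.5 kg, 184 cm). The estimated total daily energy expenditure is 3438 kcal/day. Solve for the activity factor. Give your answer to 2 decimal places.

1.57

Activity factor = TEE ÷ BMR = 3438 ÷ 2190 = 1.57.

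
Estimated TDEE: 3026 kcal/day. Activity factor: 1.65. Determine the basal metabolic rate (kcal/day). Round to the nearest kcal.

BMR = TEE ÷ activity factor = 3026 ÷ 1.65 = 1833.9394 kcal/day.

1834 kcal/day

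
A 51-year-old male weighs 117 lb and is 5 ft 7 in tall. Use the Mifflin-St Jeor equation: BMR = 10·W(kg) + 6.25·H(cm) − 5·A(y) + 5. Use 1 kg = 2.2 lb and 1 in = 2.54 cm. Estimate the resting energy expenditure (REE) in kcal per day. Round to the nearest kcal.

1345 kcal per day

Convert to metric: weight = 117 ÷ 2.2 = 53.1818 kg; height = (5×12 + 7) × 2.54 = 67 × 2.54 = 170.18 cm.
Mifflin-St Jeor (male): BMR = 10(53.1818) + 6.25(170.18) − 5(51) + 5 = 531.8182 + 1063.625 − 255 + 5 = 1345.4432 kcal/day.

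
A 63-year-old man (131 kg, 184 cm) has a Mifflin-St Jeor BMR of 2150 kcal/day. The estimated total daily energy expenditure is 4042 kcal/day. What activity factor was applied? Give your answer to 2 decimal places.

1.88

Activity factor = TEE ÷ BMR = 4042 ÷ 2150 = 1.88.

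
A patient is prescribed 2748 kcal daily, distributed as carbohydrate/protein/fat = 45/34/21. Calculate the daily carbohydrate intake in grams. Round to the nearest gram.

309 g/day

Carbohydrate energy = 45% × 2748 = 1236.6 kcal.
At 4 kcal/g: 1236.6 ÷ 4 = 309.15 g.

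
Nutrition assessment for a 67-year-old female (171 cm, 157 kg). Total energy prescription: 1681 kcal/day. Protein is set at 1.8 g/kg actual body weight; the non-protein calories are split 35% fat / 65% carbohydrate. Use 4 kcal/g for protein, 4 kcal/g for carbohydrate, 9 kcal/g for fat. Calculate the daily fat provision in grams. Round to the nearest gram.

Protein = 1.8 × 157 = 282.6 g → 282.6 × 4 = 1130.4 kcal.
Non-protein calories = 1681 − 1130.4 = 550.6 kcal.
Fat: 35% × 550.6 = 192.71 kcal; carbohydrate: 357.89 kcal.
Fat: 192.71 kcal ÷ 9 kcal/g = 21.4122 g.

21 g/day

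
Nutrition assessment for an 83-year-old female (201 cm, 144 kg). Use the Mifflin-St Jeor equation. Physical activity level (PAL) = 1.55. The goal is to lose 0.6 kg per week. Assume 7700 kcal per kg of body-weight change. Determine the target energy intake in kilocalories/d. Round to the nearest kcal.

Mifflin-St Jeor (female): BMR = 10(144) + 6.25(201) − 5(83) − 161 = 1440 + 1256.25 − 415 − 161 = 2120.25 kcal/day.
TEE = 2120.25 × 1.55 = 3286.3875 kcal/day.
Required daily deficit = 0.6 × 7700 ÷ 7 = 660 kcal/day.
Target intake = 3286.3875 − 660 = 2626.3875 kcal/day.

2626 kilocalories/d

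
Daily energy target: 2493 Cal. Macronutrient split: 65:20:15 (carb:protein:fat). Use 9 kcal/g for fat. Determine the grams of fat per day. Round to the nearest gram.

42 g/day

Fat energy = 15% × 2493 = 373.95 kcal.
At 9 kcal/g: 373.95 ÷ 9 = 41.55 g.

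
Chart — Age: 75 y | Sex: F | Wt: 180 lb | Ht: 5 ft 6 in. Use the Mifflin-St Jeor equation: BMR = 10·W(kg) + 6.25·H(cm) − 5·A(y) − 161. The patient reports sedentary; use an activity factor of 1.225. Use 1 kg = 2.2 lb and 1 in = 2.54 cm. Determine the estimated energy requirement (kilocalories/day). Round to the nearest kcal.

Convert to metric: weight = 180 ÷ 2.2 = 81.8182 kg; height = (5×12 + 6) × 2.54 = 66 × 2.54 = 167.64 cm.
Mifflin-St Jeor (female): BMR = 10(81.8182) + 6.25(167.64) − 5(75) − 161 = 818.1818 + 1047.75 − 375 − 161 = 1329.9318 kcal/day.
TEE = BMR × activity factor = 1329.9318 × 1.225 = 1629.1665 kcal/day.

1629 kilocalories/day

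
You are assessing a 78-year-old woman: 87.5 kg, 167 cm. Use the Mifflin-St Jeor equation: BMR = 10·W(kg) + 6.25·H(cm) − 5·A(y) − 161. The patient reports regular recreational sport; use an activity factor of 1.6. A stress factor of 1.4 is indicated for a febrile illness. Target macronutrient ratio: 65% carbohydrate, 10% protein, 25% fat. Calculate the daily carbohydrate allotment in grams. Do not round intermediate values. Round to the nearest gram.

498 g/day

Mifflin-St Jeor (female): BMR = 10(87.5) + 6.25(167) − 5(78) − 161 = 875 + 1043.75 − 390 − 161 = 1367.75 kcal/day.
TEE = 1367.75 × 1.6 = 2188.4 kcal/day.
With stress factor 1.4: 2188.4 × 1.4 = 3063.76 kcal/day.
Carbohydrate energy = 65% × 3063.76 = 1991.444 kcal.
Carbohydrate = 1991.444 ÷ 4 kcal/g = 497.861 g.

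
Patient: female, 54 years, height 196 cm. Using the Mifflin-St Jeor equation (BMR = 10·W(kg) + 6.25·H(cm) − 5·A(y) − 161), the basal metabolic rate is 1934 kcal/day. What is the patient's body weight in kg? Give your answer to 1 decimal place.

114.0 kg

1934 = 10·W + 6.25(196) − 5(54) − 161
10·W = 1934 − 794 = 1140, so W = 114 kg.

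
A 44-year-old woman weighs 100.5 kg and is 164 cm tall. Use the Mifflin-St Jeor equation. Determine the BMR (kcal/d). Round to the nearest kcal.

1649 kcal/d

Mifflin-St Jeor (female): BMR = 10(100.5) + 6.25(164) − 5(44) − 161 = 1005 + 1025 − 220 − 161 = 1649 kcal/day.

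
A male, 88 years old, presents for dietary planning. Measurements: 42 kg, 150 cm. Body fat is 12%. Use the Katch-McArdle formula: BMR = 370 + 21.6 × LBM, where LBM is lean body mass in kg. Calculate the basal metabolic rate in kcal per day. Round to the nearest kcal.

LBM = 42 × (1 − 0.12) = 36.96 kg. Katch-McArdle: BMR = 370 + 21.6 × 36.96 = 1168.336 kcal/day.

1168 kcal per day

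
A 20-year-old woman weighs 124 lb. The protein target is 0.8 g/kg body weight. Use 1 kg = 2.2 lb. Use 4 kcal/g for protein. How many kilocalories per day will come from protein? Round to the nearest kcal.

180 kcal/day

Weight in kg = 124 ÷ 2.2 = 56.3636 kg.
Protein = 0.8 g/kg × 56.3636 kg = 45.0909 g/day.
Protein energy = 45.0909 g × 4 kcal/g = 180.3636 kcal/day.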